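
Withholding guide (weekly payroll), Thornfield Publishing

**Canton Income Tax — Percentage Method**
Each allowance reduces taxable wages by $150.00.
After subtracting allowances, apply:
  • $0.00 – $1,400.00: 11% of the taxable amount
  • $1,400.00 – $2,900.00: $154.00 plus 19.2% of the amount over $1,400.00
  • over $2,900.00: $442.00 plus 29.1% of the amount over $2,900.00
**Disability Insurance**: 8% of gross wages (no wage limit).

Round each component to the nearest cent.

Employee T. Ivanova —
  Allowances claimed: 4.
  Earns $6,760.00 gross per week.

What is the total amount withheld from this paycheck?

$1,931.46

Canton Income Tax: taxable = $6,760.00 − 4×$150.00 = $6,160.00
  $442.00 + 29.1% × ($6,160.00 − $2,900.00) = $442.00 + 29.1% × $3,260.00 = $1,390.66
Disability Insurance: 8% × $6,760.00 = $540.80
Total: $1,390.66 + $540.80 = $1,931.46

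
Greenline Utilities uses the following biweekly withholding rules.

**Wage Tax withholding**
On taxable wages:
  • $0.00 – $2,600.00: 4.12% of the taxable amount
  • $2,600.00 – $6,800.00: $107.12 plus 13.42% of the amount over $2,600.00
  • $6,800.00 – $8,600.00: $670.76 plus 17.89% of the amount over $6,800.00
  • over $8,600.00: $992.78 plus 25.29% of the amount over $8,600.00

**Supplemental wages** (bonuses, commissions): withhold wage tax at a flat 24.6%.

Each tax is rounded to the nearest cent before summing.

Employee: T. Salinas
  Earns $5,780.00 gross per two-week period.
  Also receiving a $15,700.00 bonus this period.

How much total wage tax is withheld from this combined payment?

Wage Tax: taxable = $5,780.00
  $107.12 + 13.42% × ($5,780.00 − $2,600.00) = $107.12 + 13.42% × $3,180.00 = $533.88
Supplemental (24.6% flat on bonus): 24.6% × $15,700.00 = $3,862.20
Total wage tax: $533.88 + $3,862.20 = $4,396.08

$4,396.08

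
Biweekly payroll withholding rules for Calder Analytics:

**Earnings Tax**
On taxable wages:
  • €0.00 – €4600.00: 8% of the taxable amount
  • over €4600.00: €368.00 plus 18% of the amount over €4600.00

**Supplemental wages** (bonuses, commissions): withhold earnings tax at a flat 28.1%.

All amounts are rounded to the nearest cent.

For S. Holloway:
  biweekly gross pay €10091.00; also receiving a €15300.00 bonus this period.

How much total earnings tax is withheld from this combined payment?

€5655.68

Earnings Tax: taxable = €10091.00
  €368.00 + 18% × (€10091.00 − €4600.00) = €368.00 + 18% × €5491.00 = €1356.38
Supplemental (28.1% flat on bonus): 28.1% × €15300.00 = €4299.30
Total earnings tax: €1356.38 + €4299.30 = €5655.68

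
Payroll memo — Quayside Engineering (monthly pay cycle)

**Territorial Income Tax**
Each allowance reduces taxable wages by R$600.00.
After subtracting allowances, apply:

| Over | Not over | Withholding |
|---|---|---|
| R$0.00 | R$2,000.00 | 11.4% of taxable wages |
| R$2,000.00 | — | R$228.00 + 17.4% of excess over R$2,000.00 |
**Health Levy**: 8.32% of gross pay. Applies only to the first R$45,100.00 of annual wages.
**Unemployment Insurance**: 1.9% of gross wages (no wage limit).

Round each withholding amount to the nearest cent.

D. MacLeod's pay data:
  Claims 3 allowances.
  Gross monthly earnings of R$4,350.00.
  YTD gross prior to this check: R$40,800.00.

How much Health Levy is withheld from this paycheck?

Health Levy: cap R$45,100.00 − YTD R$40,800.00 = R$4,300.00 subject; 8.32% × R$4,300.00 = R$357.76

R$357.76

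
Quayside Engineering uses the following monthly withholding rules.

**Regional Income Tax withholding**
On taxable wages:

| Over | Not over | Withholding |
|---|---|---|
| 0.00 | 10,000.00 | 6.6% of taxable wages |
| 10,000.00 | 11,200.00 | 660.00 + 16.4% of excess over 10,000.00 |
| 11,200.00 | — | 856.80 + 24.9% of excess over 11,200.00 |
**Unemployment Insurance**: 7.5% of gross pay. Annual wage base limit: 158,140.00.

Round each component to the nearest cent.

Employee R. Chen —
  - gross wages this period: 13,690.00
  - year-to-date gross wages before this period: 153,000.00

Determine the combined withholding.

1,862.31

Regional Income Tax: taxable = 13,690.00
  856.80 + 24.9% × (13,690.00 − 11,200.00) = 856.80 + 24.9% × 2,490.00 = 1,476.81
Unemployment Insurance: cap 158,140.00 − YTD 153,000.00 = 5,140.00 subject; 7.5% × 5,140.00 = 385.50
Total: 1,476.81 + 385.50 = 1,862.31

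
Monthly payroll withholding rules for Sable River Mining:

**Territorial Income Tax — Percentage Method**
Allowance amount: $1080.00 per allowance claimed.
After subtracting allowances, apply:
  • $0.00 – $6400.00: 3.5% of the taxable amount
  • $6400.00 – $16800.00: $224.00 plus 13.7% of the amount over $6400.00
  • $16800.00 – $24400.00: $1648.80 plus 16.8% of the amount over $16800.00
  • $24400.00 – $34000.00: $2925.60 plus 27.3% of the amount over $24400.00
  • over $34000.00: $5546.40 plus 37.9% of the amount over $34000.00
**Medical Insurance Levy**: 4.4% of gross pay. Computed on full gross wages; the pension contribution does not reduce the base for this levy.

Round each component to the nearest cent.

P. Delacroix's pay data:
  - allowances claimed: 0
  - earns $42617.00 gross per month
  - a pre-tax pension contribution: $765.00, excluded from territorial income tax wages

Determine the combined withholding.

Territorial Income Tax: taxable = $42617.00 − $765.00 = $41852.00
  $5546.40 + 37.9% × ($41852.00 − $34000.00) = $5546.40 + 37.9% × $7852.00 = $8522.31
Medical Insurance Levy: 4.4% × $42617.00 = $1875.15
Total: $8522.31 + $1875.15 = $10397.46

$10397.46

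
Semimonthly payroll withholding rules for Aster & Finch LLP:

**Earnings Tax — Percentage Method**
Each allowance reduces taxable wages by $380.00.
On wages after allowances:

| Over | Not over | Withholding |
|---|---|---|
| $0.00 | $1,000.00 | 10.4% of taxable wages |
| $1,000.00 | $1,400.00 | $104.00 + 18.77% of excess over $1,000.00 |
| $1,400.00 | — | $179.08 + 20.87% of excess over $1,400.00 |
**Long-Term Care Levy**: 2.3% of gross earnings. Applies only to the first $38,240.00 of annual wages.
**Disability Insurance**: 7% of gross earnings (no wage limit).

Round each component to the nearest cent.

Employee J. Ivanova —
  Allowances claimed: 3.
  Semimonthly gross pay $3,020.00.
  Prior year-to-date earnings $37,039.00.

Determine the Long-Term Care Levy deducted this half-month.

Long-Term Care Levy: cap $38,240.00 − YTD $37,039.00 = $1,201.00 subject; 2.3% × $1,201.00 = $27.62

$27.62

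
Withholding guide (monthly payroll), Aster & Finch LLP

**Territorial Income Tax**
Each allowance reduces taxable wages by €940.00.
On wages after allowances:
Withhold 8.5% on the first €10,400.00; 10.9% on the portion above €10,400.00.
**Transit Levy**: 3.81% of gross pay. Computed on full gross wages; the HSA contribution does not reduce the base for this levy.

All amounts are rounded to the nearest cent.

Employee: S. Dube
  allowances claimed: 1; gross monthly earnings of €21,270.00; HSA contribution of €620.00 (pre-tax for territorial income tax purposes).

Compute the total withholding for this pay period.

Territorial Income Tax: taxable = €21,270.00 − €620.00 − 1×€940.00 = €19,710.00
  €884.00 + 10.9% × (€19,710.00 − €10,400.00) = €884.00 + 10.9% × €9,310.00 = €1,898.79
Transit Levy: 3.81% × €21,270.00 = €810.39
Total: €1,898.79 + €810.39 = €2,709.18

€2,709.18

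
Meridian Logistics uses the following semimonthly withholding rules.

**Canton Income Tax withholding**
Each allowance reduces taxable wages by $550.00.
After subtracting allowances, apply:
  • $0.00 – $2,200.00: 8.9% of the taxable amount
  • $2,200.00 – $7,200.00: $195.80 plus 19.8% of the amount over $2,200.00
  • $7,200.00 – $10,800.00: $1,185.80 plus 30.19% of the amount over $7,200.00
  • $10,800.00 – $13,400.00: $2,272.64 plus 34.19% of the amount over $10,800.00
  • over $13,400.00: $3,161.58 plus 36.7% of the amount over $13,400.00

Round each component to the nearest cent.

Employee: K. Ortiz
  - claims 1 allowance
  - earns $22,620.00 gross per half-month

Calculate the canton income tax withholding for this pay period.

$6,343.47

Canton Income Tax: taxable = $22,620.00 − 1×$550.00 = $22,070.00
  $3,161.58 + 36.7% × ($22,070.00 − $13,400.00) = $3,161.58 + 36.7% × $8,670.00 = $6,343.47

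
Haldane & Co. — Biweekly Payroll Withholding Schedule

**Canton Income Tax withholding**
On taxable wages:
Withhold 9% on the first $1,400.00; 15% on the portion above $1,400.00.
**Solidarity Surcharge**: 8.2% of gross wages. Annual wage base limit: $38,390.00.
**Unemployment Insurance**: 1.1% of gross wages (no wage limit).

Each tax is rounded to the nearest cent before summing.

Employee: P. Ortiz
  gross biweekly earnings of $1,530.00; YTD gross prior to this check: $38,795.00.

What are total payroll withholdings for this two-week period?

$162.33

Canton Income Tax: taxable = $1,530.00
  $126.00 + 15% × ($1,530.00 − $1,400.00) = $126.00 + 15% × $130.00 = $145.50
Solidarity Surcharge: YTD $38,795.00 ≥ cap $38,390.00 → $0.00
Unemployment Insurance: 1.1% × $1,530.00 = $16.83
Total: $145.50 + $0.00 + $16.83 = $162.33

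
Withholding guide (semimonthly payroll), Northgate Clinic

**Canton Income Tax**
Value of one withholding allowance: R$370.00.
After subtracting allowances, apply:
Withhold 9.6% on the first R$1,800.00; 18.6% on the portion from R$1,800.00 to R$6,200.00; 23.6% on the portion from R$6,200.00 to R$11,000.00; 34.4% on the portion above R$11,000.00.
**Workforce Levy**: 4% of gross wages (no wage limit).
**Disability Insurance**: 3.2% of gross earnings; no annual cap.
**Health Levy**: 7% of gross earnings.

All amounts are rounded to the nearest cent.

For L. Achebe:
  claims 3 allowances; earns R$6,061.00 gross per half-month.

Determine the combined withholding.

Canton Income Tax: taxable = R$6,061.00 − 3×R$370.00 = R$4,951.00
  R$172.80 + 18.6% × (R$4,951.00 − R$1,800.00) = R$172.80 + 18.6% × R$3,151.00 = R$758.89
Workforce Levy: 4% × R$6,061.00 = R$242.44
Disability Insurance: 3.2% × R$6,061.00 = R$193.95
Health Levy: 7% × R$6,061.00 = R$424.27
Total: R$758.89 + R$242.44 + R$193.95 + R$424.27 = R$1,619.55

R$1,619.55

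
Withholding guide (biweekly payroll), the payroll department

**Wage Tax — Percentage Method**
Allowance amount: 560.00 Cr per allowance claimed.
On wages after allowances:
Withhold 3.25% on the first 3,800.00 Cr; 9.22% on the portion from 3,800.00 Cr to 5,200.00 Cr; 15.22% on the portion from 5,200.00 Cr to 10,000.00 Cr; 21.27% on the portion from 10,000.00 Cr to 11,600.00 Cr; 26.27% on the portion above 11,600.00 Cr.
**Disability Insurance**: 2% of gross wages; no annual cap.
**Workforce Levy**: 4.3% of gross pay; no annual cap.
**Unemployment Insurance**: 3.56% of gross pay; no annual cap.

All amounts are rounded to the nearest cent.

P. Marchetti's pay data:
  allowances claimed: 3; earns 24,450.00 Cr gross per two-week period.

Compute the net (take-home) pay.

17,781.41 Cr

Wage Tax: taxable = 24,450.00 Cr − 3×560.00 Cr = 22,770.00 Cr
  1,323.46 Cr + 26.27% × (22,770.00 Cr − 11,600.00 Cr) = 1,323.46 Cr + 26.27% × 11,170.00 Cr = 4,257.82 Cr
Disability Insurance: 2% × 24,450.00 Cr = 489.00 Cr
Workforce Levy: 4.3% × 24,450.00 Cr = 1,051.35 Cr
Unemployment Insurance: 3.56% × 24,450.00 Cr = 870.42 Cr
Total withheld: 4,257.82 Cr + 489.00 Cr + 1,051.35 Cr + 870.42 Cr = 6,668.59 Cr
Net pay: 24,450.00 Cr − 6,668.59 Cr = 17,781.41 Cr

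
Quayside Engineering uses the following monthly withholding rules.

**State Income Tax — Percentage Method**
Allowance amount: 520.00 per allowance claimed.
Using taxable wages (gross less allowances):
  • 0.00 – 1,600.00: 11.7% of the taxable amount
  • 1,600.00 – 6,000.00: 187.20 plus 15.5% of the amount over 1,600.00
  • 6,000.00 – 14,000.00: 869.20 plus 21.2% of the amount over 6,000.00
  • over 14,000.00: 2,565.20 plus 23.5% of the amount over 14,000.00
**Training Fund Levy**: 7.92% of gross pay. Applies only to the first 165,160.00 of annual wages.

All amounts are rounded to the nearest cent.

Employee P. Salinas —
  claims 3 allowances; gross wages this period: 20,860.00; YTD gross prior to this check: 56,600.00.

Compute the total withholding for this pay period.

5,462.81

State Income Tax: taxable = 20,860.00 − 3×520.00 = 19,300.00
  2,565.20 + 23.5% × (19,300.00 − 14,000.00) = 2,565.20 + 23.5% × 5,300.00 = 3,810.70
Training Fund Levy: 7.92% × 20,860.00 = 1,652.11
Total: 3,810.70 + 1,652.11 = 5,462.81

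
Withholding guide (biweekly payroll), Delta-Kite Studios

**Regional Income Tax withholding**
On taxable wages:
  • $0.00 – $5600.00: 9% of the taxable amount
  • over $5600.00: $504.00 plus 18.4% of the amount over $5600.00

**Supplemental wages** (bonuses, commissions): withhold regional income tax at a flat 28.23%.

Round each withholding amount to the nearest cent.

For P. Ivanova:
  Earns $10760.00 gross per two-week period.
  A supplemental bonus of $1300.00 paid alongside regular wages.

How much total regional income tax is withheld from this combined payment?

Regional Income Tax: taxable = $10760.00
  $504.00 + 18.4% × ($10760.00 − $5600.00) = $504.00 + 18.4% × $5160.00 = $1453.44
Supplemental (28.23% flat on bonus): 28.23% × $1300.00 = $366.99
Total regional income tax: $1453.44 + $366.99 = $1820.43

$1820.43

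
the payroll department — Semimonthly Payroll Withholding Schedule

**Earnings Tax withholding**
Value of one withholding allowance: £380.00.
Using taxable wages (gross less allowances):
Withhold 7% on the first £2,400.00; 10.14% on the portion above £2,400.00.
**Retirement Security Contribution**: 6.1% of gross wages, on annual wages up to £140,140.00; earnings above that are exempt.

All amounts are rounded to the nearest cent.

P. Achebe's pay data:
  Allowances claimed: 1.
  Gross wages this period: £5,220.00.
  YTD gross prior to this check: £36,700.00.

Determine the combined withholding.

Earnings Tax: taxable = £5,220.00 − 1×£380.00 = £4,840.00
  £168.00 + 10.14% × (£4,840.00 − £2,400.00) = £168.00 + 10.14% × £2,440.00 = £415.42
Retirement Security Contribution: 6.1% × £5,220.00 = £318.42
Total: £415.42 + £318.42 = £733.84

£733.84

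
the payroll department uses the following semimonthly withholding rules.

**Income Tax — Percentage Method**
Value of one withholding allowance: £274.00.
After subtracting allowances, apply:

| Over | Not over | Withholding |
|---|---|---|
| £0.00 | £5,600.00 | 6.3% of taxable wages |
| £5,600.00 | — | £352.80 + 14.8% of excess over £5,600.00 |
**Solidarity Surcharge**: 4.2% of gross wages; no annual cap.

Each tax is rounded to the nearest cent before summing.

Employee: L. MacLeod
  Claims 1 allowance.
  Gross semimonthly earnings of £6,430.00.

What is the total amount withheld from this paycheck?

£705.15

Income Tax: taxable = £6,430.00 − 1×£274.00 = £6,156.00
  £352.80 + 14.8% × (£6,156.00 − £5,600.00) = £352.80 + 14.8% × £556.00 = £435.09
Solidarity Surcharge: 4.2% × £6,430.00 = £270.06
Total: £435.09 + £270.06 = £705.15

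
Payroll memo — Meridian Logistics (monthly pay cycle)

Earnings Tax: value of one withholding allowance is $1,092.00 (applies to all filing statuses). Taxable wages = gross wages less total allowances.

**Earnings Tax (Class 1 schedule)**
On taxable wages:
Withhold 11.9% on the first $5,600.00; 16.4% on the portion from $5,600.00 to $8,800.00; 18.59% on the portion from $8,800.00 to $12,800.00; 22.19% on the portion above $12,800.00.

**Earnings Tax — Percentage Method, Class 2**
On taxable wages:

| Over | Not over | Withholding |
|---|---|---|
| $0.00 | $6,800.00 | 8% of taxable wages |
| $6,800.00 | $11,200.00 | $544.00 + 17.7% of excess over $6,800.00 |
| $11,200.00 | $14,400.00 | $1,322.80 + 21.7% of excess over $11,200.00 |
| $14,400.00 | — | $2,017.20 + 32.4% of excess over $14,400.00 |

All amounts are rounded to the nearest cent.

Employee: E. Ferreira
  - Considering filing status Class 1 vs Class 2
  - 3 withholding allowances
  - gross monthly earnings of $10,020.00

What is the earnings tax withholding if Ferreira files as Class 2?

$539.52

Earnings Tax (Class 2): taxable = $10,020.00 − 3×$1,092.00 = $6,744.00
  8% × $6,744.00 = $539.52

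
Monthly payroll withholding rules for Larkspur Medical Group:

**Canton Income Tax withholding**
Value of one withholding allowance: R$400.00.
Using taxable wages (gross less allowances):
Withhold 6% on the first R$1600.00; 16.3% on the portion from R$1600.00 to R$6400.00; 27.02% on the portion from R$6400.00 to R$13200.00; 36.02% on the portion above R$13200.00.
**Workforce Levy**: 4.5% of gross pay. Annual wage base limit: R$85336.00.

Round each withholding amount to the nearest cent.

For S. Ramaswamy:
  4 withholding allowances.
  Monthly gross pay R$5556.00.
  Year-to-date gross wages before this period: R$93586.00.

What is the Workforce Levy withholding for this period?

R$0.00

Workforce Levy: YTD R$93586.00 ≥ cap R$85336.00 → R$0.00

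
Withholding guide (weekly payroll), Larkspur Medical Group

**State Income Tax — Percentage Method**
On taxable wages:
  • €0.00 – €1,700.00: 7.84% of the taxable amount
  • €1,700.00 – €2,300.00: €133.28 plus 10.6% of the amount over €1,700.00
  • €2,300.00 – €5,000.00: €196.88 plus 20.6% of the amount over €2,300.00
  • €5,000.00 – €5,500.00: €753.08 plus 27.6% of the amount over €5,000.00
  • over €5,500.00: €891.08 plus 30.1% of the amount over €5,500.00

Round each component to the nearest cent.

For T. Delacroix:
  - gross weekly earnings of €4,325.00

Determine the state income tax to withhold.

€614.03

State Income Tax: taxable = €4,325.00
  €196.88 + 20.6% × (€4,325.00 − €2,300.00) = €196.88 + 20.6% × €2,025.00 = €614.03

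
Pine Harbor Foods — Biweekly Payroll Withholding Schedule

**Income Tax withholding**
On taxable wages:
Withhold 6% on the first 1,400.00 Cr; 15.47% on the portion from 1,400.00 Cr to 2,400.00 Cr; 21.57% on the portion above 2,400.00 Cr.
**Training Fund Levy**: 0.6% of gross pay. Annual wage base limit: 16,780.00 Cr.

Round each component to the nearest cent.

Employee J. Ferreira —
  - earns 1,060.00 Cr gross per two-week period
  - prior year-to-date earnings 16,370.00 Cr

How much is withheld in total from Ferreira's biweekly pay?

66.06 Cr

Income Tax: taxable = 1,060.00 Cr
  6% × 1,060.00 Cr = 63.60 Cr
Training Fund Levy: cap 16,780.00 Cr − YTD 16,370.00 Cr = 410.00 Cr subject; 0.6% × 410.00 Cr = 2.46 Cr
Total: 63.60 Cr + 2.46 Cr = 66.06 Cr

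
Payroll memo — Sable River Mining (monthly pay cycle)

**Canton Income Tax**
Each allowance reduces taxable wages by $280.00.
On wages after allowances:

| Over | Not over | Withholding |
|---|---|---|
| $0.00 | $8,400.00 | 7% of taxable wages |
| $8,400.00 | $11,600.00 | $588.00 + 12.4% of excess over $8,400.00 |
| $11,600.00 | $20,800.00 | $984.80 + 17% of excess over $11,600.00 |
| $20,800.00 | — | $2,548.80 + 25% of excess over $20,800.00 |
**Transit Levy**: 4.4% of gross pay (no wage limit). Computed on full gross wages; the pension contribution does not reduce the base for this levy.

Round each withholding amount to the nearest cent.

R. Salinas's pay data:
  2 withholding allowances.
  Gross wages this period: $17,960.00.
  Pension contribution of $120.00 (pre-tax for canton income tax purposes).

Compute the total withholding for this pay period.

$2,740.64

Canton Income Tax: taxable = $17,960.00 − $120.00 − 2×$280.00 = $17,280.00
  $984.80 + 17% × ($17,280.00 − $11,600.00) = $984.80 + 17% × $5,680.00 = $1,950.40
Transit Levy: 4.4% × $17,960.00 = $790.24
Total: $1,950.40 + $790.24 = $2,740.64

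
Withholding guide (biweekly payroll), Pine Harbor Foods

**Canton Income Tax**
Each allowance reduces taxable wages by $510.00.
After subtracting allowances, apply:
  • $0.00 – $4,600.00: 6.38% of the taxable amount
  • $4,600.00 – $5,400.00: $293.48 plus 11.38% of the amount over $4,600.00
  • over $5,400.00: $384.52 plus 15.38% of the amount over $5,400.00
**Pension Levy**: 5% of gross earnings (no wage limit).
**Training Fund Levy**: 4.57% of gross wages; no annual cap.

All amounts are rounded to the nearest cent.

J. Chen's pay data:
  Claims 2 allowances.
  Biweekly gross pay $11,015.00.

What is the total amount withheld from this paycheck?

$2,145.37

Canton Income Tax: taxable = $11,015.00 − 2×$510.00 = $9,995.00
  $384.52 + 15.38% × ($9,995.00 − $5,400.00) = $384.52 + 15.38% × $4,595.00 = $1,091.23
Pension Levy: 5% × $11,015.00 = $550.75
Training Fund Levy: 4.57% × $11,015.00 = $503.39
Total: $1,091.23 + $550.75 + $503.39 = $2,145.37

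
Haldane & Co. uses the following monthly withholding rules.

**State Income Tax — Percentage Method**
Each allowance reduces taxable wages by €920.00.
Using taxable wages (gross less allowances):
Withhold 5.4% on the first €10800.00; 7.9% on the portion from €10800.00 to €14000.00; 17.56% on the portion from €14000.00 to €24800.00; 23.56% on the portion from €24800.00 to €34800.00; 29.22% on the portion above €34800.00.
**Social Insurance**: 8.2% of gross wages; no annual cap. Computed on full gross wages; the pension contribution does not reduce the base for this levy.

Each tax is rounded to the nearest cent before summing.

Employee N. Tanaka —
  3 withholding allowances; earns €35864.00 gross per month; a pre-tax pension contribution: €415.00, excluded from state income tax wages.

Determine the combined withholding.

State Income Tax: taxable = €35864.00 − €415.00 − 3×€920.00 = €32689.00
  €2732.48 + 23.56% × (€32689.00 − €24800.00) = €2732.48 + 23.56% × €7889.00 = €4591.13
Social Insurance: 8.2% × €35864.00 = €2940.85
Total: €4591.13 + €2940.85 = €7531.98

€7531.98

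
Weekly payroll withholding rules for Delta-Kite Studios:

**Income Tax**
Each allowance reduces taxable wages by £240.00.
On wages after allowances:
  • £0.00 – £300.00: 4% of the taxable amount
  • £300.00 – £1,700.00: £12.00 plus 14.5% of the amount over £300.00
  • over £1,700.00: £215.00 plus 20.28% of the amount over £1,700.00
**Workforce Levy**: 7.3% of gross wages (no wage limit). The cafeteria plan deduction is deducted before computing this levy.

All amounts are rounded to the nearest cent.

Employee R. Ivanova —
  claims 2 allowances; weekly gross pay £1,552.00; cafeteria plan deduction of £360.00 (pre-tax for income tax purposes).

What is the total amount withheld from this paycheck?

Income Tax: taxable = £1,552.00 − £360.00 − 2×£240.00 = £712.00
  £12.00 + 14.5% × (£712.00 − £300.00) = £12.00 + 14.5% × £412.00 = £71.74
Workforce Levy: 7.3% × £1,192.00 = £87.02
Total: £71.74 + £87.02 = £158.76

£158.76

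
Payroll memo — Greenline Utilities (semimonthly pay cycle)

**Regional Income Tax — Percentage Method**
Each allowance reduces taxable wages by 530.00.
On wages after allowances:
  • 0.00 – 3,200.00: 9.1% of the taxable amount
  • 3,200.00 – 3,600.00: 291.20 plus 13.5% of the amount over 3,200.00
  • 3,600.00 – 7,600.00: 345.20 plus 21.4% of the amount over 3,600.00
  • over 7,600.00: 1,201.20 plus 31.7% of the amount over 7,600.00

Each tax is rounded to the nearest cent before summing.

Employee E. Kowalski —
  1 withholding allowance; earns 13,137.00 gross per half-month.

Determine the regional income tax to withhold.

2,788.42

Regional Income Tax: taxable = 13,137.00 − 1×530.00 = 12,607.00
  1,201.20 + 31.7% × (12,607.00 − 7,600.00) = 1,201.20 + 31.7% × 5,007.00 = 2,788.42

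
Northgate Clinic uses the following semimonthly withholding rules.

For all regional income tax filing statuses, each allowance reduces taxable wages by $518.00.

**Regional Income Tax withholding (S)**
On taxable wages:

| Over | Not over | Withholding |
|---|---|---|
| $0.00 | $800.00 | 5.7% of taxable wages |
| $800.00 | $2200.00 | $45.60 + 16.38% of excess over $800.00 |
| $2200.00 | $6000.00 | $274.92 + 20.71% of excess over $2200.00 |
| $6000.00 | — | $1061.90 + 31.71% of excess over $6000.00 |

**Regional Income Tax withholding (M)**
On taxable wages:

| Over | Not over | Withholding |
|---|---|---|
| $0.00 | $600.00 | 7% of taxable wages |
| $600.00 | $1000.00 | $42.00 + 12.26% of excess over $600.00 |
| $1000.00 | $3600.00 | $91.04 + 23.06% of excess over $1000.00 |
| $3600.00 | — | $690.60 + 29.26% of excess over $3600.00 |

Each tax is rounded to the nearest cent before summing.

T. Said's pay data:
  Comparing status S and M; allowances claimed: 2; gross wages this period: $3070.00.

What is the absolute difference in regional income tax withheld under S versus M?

$81.75

Regional Income Tax (S): taxable = $3070.00 − 2×$518.00 = $2034.00
  $45.60 + 16.38% × ($2034.00 − $800.00) = $45.60 + 16.38% × $1234.00 = $247.73
Regional Income Tax (M): taxable = $3070.00 − 2×$518.00 = $2034.00
  $91.04 + 23.06% × ($2034.00 − $1000.00) = $91.04 + 23.06% × $1034.00 = $329.48
Difference: |$247.73 − $329.48| = $81.75 (higher under M)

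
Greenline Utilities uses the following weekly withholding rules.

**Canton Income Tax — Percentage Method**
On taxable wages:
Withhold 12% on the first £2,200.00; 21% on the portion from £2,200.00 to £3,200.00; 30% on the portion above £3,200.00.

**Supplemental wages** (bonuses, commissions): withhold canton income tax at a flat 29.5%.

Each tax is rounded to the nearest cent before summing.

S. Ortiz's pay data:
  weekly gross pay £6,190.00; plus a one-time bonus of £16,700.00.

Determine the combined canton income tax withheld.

Canton Income Tax: taxable = £6,190.00
  £474.00 + 30% × (£6,190.00 − £3,200.00) = £474.00 + 30% × £2,990.00 = £1,371.00
Supplemental (29.5% flat on bonus): 29.5% × £16,700.00 = £4,926.50
Total canton income tax: £1,371.00 + £4,926.50 = £6,297.50

£6,297.50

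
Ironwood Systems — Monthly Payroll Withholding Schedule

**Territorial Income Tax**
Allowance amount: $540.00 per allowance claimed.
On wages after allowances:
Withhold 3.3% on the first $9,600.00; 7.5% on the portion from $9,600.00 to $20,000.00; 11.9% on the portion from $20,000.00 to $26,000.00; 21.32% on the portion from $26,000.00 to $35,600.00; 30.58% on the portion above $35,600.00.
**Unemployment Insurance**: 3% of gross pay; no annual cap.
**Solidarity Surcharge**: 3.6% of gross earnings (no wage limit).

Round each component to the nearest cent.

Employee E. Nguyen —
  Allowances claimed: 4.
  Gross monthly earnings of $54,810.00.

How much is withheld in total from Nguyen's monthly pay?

Territorial Income Tax: taxable = $54,810.00 − 4×$540.00 = $52,650.00
  $3,857.52 + 30.58% × ($52,650.00 − $35,600.00) = $3,857.52 + 30.58% × $17,050.00 = $9,071.41
Unemployment Insurance: 3% × $54,810.00 = $1,644.30
Solidarity Surcharge: 3.6% × $54,810.00 = $1,973.16
Total: $9,071.41 + $1,644.30 + $1,973.16 = $12,688.87

$12,688.87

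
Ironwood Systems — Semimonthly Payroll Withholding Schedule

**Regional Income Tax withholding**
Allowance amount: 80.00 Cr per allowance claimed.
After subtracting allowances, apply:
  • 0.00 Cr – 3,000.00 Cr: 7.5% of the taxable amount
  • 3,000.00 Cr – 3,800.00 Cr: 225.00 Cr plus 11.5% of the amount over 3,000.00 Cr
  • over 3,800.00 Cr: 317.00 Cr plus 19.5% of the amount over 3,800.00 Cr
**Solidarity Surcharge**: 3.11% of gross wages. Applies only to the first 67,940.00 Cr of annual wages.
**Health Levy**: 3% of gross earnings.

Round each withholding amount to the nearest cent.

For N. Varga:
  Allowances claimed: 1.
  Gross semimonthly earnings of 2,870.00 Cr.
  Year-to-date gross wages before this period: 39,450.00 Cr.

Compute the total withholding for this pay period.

384.61 Cr

Regional Income Tax: taxable = 2,870.00 Cr − 1×80.00 Cr = 2,790.00 Cr
  7.5% × 2,790.00 Cr = 209.25 Cr
Solidarity Surcharge: 3.11% × 2,870.00 Cr = 89.26 Cr
Health Levy: 3% × 2,870.00 Cr = 86.10 Cr
Total: 209.25 Cr + 89.26 Cr + 86.10 Cr = 384.61 Cr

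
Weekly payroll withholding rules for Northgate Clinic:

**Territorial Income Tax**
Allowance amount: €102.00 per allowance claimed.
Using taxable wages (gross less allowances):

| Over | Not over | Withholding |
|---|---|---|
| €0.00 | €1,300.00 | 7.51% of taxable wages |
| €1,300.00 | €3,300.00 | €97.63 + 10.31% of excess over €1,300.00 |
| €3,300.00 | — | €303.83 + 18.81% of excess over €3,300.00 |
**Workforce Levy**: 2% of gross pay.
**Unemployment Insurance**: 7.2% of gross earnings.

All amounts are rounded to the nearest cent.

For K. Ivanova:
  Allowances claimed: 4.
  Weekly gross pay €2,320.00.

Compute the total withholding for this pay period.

Territorial Income Tax: taxable = €2,320.00 − 4×€102.00 = €1,912.00
  €97.63 + 10.31% × (€1,912.00 − €1,300.00) = €97.63 + 10.31% × €612.00 = €160.73
Workforce Levy: 2% × €2,320.00 = €46.40
Unemployment Insurance: 7.2% × €2,320.00 = €167.04
Total: €160.73 + €46.40 + €167.04 = €374.17

€374.17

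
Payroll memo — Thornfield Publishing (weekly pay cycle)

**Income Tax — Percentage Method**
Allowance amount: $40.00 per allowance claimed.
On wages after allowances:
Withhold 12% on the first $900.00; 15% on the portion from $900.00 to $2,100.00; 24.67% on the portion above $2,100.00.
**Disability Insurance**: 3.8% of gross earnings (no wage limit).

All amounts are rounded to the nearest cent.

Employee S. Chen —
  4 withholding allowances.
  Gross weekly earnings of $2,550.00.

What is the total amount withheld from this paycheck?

$456.44

Income Tax: taxable = $2,550.00 − 4×$40.00 = $2,390.00
  $288.00 + 24.67% × ($2,390.00 − $2,100.00) = $288.00 + 24.67% × $290.00 = $359.54
Disability Insurance: 3.8% × $2,550.00 = $96.90
Total: $359.54 + $96.90 = $456.44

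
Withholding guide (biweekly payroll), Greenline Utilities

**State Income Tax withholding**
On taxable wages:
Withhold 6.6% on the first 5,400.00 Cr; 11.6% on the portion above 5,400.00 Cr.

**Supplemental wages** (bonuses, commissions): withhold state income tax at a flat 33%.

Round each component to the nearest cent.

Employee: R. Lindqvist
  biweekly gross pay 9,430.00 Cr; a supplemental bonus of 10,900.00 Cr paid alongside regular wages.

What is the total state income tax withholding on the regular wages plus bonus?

4,420.88 Cr

State Income Tax: taxable = 9,430.00 Cr
  356.40 Cr + 11.6% × (9,430.00 Cr − 5,400.00 Cr) = 356.40 Cr + 11.6% × 4,030.00 Cr = 823.88 Cr
Supplemental (33% flat on bonus): 33% × 10,900.00 Cr = 3,597.00 Cr
Total state income tax: 823.88 Cr + 3,597.00 Cr = 4,420.88 Cr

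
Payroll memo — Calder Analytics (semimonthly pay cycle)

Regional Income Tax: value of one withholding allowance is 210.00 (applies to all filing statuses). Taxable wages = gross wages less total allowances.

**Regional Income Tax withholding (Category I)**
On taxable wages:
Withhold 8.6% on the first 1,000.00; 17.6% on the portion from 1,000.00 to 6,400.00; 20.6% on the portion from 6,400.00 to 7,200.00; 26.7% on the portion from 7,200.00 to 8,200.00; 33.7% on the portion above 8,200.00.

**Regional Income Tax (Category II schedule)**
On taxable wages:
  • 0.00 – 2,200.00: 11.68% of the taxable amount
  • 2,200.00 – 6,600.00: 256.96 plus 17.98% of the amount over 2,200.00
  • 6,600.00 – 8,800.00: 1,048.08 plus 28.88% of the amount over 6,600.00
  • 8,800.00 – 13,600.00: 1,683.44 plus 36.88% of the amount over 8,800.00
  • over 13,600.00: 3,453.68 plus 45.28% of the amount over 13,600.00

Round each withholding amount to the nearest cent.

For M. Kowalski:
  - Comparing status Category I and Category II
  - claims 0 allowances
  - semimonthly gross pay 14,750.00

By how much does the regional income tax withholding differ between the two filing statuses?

Regional Income Tax (Category I): taxable = 14,750.00
  1,468.20 + 33.7% × (14,750.00 − 8,200.00) = 1,468.20 + 33.7% × 6,550.00 = 3,675.55
Regional Income Tax (Category II): taxable = 14,750.00
  3,453.68 + 45.28% × (14,750.00 − 13,600.00) = 3,453.68 + 45.28% × 1,150.00 = 3,974.40
Difference: |3,675.55 − 3,974.40| = 298.85 (higher under Category II)

298.85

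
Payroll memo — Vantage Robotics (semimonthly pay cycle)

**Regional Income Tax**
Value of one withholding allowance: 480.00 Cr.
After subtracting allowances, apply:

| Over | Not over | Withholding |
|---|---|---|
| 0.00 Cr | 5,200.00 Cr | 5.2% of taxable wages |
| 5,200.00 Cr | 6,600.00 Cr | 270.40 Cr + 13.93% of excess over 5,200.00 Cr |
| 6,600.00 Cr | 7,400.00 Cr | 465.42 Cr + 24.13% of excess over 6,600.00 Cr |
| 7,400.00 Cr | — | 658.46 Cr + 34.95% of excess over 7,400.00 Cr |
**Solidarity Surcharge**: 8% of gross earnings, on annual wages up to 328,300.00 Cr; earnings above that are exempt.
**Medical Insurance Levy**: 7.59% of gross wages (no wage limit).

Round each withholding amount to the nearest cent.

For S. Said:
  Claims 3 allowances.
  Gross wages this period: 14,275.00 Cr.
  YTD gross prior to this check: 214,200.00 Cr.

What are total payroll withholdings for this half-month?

4,783.46 Cr

Regional Income Tax: taxable = 14,275.00 Cr − 3×480.00 Cr = 12,835.00 Cr
  658.46 Cr + 34.95% × (12,835.00 Cr − 7,400.00 Cr) = 658.46 Cr + 34.95% × 5,435.00 Cr = 2,557.99 Cr
Solidarity Surcharge: 8% × 14,275.00 Cr = 1,142.00 Cr
Medical Insurance Levy: 7.59% × 14,275.00 Cr = 1,083.47 Cr
Total: 2,557.99 Cr + 1,142.00 Cr + 1,083.47 Cr = 4,783.46 Cr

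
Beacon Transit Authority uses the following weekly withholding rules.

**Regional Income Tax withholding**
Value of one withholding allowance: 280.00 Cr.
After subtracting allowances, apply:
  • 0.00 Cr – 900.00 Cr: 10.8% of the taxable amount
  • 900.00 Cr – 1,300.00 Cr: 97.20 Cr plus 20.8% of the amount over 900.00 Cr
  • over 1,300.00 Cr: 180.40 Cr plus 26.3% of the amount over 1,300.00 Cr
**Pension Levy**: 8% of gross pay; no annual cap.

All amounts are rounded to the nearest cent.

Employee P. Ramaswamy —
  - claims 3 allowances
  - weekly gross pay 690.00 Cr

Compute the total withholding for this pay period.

Regional Income Tax: taxable = 690.00 Cr − 3×280.00 Cr = -150.00 Cr
  Taxable ≤ 0 → 0.00 Cr
Pension Levy: 8% × 690.00 Cr = 55.20 Cr
Total: 0.00 Cr + 55.20 Cr = 55.20 Cr

55.20 Cr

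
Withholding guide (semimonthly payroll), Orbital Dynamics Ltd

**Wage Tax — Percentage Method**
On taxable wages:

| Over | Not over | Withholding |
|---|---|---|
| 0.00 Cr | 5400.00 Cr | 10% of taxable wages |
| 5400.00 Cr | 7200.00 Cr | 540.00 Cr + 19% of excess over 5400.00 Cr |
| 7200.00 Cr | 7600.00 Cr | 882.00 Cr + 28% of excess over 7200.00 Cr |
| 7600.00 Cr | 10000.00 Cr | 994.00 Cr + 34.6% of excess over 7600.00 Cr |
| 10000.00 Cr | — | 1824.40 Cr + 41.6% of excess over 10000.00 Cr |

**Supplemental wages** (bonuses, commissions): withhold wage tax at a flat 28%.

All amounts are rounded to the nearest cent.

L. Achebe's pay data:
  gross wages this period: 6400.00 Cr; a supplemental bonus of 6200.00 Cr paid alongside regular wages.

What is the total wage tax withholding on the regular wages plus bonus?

Wage Tax: taxable = 6400.00 Cr
  540.00 Cr + 19% × (6400.00 Cr − 5400.00 Cr) = 540.00 Cr + 19% × 1000.00 Cr = 730.00 Cr
Supplemental (28% flat on bonus): 28% × 6200.00 Cr = 1736.00 Cr
Total wage tax: 730.00 Cr + 1736.00 Cr = 2466.00 Cr

2466.00 Cr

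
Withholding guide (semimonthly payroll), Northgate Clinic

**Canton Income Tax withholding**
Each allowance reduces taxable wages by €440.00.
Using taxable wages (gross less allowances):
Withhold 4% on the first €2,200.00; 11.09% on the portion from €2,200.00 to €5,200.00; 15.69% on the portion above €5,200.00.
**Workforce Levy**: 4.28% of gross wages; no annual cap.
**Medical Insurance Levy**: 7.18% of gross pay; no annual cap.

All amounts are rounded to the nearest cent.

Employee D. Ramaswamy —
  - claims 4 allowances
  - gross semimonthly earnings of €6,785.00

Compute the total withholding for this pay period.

Canton Income Tax: taxable = €6,785.00 − 4×€440.00 = €5,025.00
  €88.00 + 11.09% × (€5,025.00 − €2,200.00) = €88.00 + 11.09% × €2,825.00 = €401.29
Workforce Levy: 4.28% × €6,785.00 = €290.40
Medical Insurance Levy: 7.18% × €6,785.00 = €487.16
Total: €401.29 + €290.40 + €487.16 = €1,178.85

€1,178.85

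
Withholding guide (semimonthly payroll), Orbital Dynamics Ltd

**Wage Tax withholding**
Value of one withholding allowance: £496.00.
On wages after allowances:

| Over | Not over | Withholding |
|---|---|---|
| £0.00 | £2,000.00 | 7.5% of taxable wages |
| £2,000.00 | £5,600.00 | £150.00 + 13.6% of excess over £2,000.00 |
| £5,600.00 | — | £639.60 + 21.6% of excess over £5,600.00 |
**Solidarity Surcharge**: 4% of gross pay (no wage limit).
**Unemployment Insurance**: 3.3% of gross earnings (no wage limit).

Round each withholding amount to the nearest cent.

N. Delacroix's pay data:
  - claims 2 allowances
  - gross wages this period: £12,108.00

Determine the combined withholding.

£2,714.94

Wage Tax: taxable = £12,108.00 − 2×£496.00 = £11,116.00
  £639.60 + 21.6% × (£11,116.00 − £5,600.00) = £639.60 + 21.6% × £5,516.00 = £1,831.06
Solidarity Surcharge: 4% × £12,108.00 = £484.32
Unemployment Insurance: 3.3% × £12,108.00 = £399.56
Total: £1,831.06 + £484.32 + £399.56 = £2,714.94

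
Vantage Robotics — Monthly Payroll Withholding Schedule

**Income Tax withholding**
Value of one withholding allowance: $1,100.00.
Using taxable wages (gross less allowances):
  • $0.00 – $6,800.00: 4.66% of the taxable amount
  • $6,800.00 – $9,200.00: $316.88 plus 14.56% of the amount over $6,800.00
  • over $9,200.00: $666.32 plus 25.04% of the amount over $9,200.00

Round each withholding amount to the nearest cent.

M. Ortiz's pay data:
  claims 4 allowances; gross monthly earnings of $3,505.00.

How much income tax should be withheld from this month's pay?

Income Tax: taxable = $3,505.00 − 4×$1,100.00 = $-895.00
  Taxable ≤ 0 → $0.00

$0.00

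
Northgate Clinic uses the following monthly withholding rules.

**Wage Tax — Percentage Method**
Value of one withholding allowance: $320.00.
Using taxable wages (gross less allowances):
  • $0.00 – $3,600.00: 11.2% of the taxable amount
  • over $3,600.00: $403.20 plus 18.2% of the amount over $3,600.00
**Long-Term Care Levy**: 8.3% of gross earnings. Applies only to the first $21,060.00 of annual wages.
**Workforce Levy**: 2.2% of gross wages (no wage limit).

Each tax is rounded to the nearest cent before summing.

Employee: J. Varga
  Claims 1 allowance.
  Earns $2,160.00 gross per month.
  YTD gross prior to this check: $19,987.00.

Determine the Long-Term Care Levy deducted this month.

Long-Term Care Levy: cap $21,060.00 − YTD $19,987.00 = $1,073.00 subject; 8.3% × $1,073.00 = $89.06

$89.06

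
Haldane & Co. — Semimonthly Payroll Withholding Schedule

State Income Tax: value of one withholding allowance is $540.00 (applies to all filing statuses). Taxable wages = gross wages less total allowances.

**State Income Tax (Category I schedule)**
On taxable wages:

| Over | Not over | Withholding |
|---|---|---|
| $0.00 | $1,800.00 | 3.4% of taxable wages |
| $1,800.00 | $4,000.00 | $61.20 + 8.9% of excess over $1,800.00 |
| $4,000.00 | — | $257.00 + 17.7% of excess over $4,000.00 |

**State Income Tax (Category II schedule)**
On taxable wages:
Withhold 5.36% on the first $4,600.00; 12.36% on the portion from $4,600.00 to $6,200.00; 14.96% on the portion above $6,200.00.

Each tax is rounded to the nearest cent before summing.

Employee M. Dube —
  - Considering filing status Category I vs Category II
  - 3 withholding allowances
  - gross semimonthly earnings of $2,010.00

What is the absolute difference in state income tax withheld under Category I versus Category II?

State Income Tax (Category I): taxable = $2,010.00 − 3×$540.00 = $390.00
  3.4% × $390.00 = $13.26
State Income Tax (Category II): taxable = $2,010.00 − 3×$540.00 = $390.00
  5.36% × $390.00 = $20.90
Difference: |$13.26 − $20.90| = $7.64 (higher under Category II)

$7.64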